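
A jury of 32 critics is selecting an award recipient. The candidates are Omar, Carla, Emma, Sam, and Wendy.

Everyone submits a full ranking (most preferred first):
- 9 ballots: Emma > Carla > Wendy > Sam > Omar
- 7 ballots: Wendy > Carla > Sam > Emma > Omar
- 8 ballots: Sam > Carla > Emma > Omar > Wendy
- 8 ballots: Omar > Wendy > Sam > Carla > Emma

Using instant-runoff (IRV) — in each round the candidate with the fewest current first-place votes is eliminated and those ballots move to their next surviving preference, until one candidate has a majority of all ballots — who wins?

Sam

Round 1: Omar 8, Carla 0, Emma 9, Sam 8, Wendy 7. Carla eliminated.
Round 2: Omar 8, Emma 9, Sam 8, Wendy 7. Wendy eliminated.
Round 3: Omar 8, Emma 9, Sam 15. Omar eliminated.
Round 4: Emma 9, Sam 23. Sam has a majority (≥17).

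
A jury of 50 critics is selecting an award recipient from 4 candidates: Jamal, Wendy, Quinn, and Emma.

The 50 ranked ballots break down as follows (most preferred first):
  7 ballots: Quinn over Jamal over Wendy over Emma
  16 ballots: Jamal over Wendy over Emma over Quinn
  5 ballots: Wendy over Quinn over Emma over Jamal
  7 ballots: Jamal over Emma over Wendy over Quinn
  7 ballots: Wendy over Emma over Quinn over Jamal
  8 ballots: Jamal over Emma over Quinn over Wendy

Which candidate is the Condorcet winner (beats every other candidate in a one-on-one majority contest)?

Jamal vs Wendy: 38–12
Jamal vs Quinn: 31–19
Jamal vs Emma: 38–12
Jamal beats every other candidate.

Jamal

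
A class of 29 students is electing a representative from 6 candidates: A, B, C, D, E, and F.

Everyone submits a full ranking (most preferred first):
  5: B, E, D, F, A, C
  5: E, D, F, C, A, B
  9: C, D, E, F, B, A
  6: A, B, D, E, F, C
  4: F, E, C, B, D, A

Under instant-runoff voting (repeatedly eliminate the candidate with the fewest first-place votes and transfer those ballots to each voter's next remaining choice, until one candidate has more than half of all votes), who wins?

Round 1: A 6, B 5, C 9, D 0, E 5, F 4. D eliminated.
Round 2: A 6, B 5, C 9, E 5, F 4. F eliminated.
Round 3: A 6, B 5, C 9, E 9. B eliminated.
Round 4: A 6, C 9, E 14. A eliminated.
Round 5: C 9, E 20. E has a majority (≥15).

E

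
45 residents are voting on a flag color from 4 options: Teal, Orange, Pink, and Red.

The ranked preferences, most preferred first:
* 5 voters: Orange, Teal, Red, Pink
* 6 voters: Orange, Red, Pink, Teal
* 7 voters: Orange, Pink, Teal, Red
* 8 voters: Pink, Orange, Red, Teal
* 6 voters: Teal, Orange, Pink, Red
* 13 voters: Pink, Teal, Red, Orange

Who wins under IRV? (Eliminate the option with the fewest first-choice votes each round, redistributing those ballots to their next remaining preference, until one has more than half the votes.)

Orange

Round 1: Teal 6, Orange 18, Pink 21, Red 0. Red eliminated.
Round 2: Teal 6, Orange 18, Pink 21. Teal eliminated.
Round 3: Orange 24, Pink 21. Orange has a majority (≥23).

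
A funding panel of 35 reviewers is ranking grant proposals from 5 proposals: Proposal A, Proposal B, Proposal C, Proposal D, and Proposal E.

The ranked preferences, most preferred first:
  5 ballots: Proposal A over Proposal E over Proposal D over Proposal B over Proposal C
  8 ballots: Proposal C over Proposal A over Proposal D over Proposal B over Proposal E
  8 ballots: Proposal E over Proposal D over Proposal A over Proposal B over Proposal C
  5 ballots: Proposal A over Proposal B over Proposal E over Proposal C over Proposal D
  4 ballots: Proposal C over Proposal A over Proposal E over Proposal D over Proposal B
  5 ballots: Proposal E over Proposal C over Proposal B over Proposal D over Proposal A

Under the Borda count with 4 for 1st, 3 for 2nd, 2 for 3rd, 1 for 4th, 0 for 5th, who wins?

Proposal A

Proposal A: 5×4 + 8×3 + 8×2 + 5×4 + 4×3 + 5×0 = 92
Proposal B: 5×1 + 8×1 + 8×1 + 5×3 + 4×0 + 5×2 = 46
Proposal C: 5×0 + 8×4 + 8×0 + 5×1 + 4×4 + 5×3 = 68
Proposal D: 5×2 + 8×2 + 8×3 + 5×0 + 4×1 + 5×1 = 59
Proposal E: 5×3 + 8×0 + 8×4 + 5×2 + 4×2 + 5×4 = 85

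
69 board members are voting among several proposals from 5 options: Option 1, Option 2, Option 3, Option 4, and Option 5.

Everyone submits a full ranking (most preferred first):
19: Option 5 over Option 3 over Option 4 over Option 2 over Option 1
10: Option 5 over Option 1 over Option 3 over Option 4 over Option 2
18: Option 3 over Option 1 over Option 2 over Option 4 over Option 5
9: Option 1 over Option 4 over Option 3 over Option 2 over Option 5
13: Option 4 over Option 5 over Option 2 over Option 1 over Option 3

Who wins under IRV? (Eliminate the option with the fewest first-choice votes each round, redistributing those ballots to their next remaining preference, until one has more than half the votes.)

Option 4

Round 1: Option 1 9, Option 2 0, Option 3 18, Option 4 13, Option 5 29. Option 2 eliminated.
Round 2: Option 1 9, Option 3 18, Option 4 13, Option 5 29. Option 1 eliminated.
Round 3: Option 3 18, Option 4 22, Option 5 29. Option 3 eliminated.
Round 4: Option 4 40, Option 5 29. Option 4 has a majority (≥35).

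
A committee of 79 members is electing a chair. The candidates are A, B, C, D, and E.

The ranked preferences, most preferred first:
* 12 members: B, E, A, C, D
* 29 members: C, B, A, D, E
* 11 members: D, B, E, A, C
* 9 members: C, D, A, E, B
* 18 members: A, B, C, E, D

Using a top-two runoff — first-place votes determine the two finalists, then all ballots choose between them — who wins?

Round 1 first-place votes: A 18, B 12, C 38, D 11, E 0. C and A advance.
Runoff: C is ranked above A on 38 ballots, A above C on 41.

A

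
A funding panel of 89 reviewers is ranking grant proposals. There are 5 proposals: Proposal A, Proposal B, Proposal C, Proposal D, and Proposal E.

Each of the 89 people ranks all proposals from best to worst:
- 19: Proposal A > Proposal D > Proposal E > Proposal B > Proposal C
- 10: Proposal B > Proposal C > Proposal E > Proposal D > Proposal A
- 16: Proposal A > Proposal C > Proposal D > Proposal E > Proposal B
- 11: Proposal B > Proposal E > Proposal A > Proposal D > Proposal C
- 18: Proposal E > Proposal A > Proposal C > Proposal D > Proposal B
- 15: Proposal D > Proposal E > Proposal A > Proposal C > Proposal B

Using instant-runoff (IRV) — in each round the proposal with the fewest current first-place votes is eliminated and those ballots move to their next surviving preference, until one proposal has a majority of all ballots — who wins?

Round 1: Proposal A 35, Proposal B 21, Proposal C 0, Proposal D 15, Proposal E 18. Proposal C eliminated.
Round 2: Proposal A 35, Proposal B 21, Proposal D 15, Proposal E 18. Proposal D eliminated.
Round 3: Proposal A 35, Proposal B 21, Proposal E 33. Proposal B eliminated.
Round 4: Proposal A 35, Proposal E 54. Proposal E has a majority (≥45).

Proposal E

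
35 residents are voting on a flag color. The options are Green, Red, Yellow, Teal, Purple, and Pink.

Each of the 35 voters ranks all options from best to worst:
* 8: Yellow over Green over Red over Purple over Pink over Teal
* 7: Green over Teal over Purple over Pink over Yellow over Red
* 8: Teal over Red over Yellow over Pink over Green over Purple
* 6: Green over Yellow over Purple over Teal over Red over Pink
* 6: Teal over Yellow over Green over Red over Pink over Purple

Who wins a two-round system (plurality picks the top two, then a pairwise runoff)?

Green

Round 1 first-place votes: Green 13, Red 0, Yellow 8, Teal 14, Purple 0, Pink 0. Teal and Green advance.
Runoff: Teal is ranked above Green on 14 ballots, Green above Teal on 21.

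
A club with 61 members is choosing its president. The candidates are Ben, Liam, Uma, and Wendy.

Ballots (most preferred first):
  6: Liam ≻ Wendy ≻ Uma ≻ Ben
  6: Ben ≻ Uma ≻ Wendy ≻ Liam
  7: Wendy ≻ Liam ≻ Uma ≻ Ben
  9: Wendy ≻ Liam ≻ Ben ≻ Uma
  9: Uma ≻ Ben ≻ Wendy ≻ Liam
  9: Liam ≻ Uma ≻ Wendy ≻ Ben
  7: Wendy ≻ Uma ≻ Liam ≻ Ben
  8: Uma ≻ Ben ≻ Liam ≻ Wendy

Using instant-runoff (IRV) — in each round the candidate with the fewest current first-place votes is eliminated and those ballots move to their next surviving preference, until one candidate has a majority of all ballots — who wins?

Uma

Round 1: Ben 6, Liam 15, Uma 17, Wendy 23. Ben eliminated.
Round 2: Liam 15, Uma 23, Wendy 23. Liam eliminated.
Round 3: Uma 32, Wendy 29. Uma has a majority (≥31).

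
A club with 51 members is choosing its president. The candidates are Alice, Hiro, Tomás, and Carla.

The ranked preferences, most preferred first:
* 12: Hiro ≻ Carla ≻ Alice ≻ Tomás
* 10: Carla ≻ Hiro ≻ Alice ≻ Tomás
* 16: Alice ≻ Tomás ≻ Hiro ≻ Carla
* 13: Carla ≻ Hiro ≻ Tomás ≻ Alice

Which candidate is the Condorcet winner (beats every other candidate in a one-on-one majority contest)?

Hiro

Hiro vs Alice: 35–16
Hiro vs Tomás: 35–16
Hiro vs Carla: 28–23
Hiro beats every other candidate.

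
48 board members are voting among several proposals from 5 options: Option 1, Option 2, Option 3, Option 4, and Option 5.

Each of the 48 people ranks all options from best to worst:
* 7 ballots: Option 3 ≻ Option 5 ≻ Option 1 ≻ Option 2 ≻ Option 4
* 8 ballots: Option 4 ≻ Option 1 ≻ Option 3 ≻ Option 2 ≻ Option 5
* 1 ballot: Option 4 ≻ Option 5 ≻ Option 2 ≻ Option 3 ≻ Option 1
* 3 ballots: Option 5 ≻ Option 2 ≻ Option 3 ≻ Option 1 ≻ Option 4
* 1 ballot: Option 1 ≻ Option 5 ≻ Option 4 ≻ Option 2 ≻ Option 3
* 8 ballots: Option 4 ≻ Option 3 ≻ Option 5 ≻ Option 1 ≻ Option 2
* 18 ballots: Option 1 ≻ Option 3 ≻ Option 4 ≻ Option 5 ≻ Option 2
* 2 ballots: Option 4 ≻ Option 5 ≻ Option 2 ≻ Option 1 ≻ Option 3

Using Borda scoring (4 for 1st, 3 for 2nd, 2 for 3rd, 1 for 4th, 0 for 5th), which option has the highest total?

Option 1: 7×2 + 8×3 + 1×0 + 3×1 + 1×4 + 8×1 + 18×4 + 2×1 = 127
Option 2: 7×1 + 8×1 + 1×2 + 3×3 + 1×1 + 8×0 + 18×0 + 2×2 = 31
Option 3: 7×4 + 8×2 + 1×1 + 3×2 + 1×0 + 8×3 + 18×3 + 2×0 = 129
Option 4: 7×0 + 8×4 + 1×4 + 3×0 + 1×2 + 8×4 + 18×2 + 2×4 = 114
Option 5: 7×3 + 8×0 + 1×3 + 3×4 + 1×3 + 8×2 + 18×1 + 2×3 = 79

Option 3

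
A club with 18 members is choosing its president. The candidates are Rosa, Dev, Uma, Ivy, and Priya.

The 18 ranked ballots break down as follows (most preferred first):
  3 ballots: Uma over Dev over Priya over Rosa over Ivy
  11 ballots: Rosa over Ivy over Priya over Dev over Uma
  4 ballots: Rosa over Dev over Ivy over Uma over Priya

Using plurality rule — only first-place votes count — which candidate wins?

Rosa

First-place votes: Rosa 15, Dev 0, Uma 3, Ivy 0, Priya 0.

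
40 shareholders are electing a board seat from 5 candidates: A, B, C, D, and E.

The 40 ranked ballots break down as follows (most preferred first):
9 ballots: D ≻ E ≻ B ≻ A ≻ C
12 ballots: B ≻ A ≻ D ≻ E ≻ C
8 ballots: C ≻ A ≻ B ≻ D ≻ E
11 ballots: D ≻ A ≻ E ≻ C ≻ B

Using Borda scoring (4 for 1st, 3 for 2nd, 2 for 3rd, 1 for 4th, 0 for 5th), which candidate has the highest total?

D

A: 9×1 + 12×3 + 8×3 + 11×3 = 102
B: 9×2 + 12×4 + 8×2 + 11×0 = 82
C: 9×0 + 12×0 + 8×4 + 11×1 = 43
D: 9×4 + 12×2 + 8×1 + 11×4 = 112
E: 9×3 + 12×1 + 8×0 + 11×2 = 61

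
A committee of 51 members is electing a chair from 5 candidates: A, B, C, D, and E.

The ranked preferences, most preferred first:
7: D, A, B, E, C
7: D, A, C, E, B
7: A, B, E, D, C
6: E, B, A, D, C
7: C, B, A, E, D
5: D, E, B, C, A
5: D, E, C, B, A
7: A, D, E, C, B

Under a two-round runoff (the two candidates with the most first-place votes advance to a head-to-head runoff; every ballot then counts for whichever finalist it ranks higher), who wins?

A

Round 1 first-place votes: A 14, B 0, C 7, D 24, E 6. D and A advance.
Runoff: D is ranked above A on 24 ballots, A above D on 27.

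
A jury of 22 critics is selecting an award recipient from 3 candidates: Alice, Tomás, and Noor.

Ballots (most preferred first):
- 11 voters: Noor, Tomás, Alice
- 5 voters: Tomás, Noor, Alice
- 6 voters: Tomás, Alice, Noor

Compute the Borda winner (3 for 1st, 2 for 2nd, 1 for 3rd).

Tomás

Alice: 11×1 + 5×1 + 6×2 = 28
Tomás: 11×2 + 5×3 + 6×3 = 55
Noor: 11×3 + 5×2 + 6×1 = 49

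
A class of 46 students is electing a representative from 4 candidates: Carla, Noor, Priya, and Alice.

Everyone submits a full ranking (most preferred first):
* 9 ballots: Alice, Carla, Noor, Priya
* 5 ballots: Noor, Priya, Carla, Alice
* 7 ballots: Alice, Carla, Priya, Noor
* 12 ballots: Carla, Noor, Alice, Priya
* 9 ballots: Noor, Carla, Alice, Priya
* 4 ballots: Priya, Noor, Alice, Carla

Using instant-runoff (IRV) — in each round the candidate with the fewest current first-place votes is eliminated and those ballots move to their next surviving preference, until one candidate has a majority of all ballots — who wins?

Noor

Round 1: Carla 12, Noor 14, Priya 4, Alice 16. Priya eliminated.
Round 2: Carla 12, Noor 18, Alice 16. Carla eliminated.
Round 3: Noor 30, Alice 16. Noor has a majority (≥24).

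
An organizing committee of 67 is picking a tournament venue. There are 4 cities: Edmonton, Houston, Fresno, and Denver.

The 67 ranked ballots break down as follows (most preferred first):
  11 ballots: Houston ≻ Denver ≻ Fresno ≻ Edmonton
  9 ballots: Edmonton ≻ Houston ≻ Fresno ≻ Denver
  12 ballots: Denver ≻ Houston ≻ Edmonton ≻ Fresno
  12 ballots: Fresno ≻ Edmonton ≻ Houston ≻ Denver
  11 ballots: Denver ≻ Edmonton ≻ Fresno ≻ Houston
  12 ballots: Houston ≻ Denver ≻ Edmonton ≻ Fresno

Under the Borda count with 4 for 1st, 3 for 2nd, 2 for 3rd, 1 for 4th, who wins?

Edmonton: 11×1 + 9×4 + 12×2 + 12×3 + 11×3 + 12×2 = 164
Houston: 11×4 + 9×3 + 12×3 + 12×2 + 11×1 + 12×4 = 190
Fresno: 11×2 + 9×2 + 12×1 + 12×4 + 11×2 + 12×1 = 134
Denver: 11×3 + 9×1 + 12×4 + 12×1 + 11×4 + 12×3 = 182

Houston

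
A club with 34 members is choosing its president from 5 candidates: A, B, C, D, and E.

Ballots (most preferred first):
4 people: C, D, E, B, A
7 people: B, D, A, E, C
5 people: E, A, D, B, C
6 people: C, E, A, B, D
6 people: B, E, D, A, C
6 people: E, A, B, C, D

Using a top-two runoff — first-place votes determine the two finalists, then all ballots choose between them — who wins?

E

Round 1 first-place votes: A 0, B 13, C 10, D 0, E 11. B and E advance.
Runoff: B is ranked above E on 13 ballots, E above B on 21.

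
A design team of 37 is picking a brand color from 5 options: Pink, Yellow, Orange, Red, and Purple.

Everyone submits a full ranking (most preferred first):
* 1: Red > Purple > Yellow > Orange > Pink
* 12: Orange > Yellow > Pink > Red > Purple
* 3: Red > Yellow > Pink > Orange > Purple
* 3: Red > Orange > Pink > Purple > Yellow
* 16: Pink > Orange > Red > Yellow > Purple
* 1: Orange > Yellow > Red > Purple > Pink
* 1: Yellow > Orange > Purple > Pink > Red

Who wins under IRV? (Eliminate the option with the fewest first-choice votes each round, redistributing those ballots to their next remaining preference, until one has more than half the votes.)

Round 1: Pink 16, Yellow 1, Orange 13, Red 7, Purple 0. Purple eliminated.
Round 2: Pink 16, Yellow 1, Orange 13, Red 7. Yellow eliminated.
Round 3: Pink 16, Orange 14, Red 7. Red eliminated.
Round 4: Pink 19, Orange 18. Pink has a majority (≥19).

Pink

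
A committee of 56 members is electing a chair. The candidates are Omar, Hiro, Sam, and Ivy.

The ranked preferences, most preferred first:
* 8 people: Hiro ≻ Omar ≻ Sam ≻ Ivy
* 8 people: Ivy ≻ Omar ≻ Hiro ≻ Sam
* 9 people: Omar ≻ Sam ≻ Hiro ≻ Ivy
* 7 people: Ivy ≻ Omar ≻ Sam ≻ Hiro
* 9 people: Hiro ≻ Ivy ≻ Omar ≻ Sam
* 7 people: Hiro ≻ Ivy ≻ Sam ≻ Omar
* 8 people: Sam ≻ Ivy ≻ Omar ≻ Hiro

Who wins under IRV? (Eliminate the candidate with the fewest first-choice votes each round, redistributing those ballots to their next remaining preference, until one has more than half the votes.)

Round 1: Omar 9, Hiro 24, Sam 8, Ivy 15. Sam eliminated.
Round 2: Omar 9, Hiro 24, Ivy 23. Omar eliminated.
Round 3: Hiro 33, Ivy 23. Hiro has a majority (≥29).

Hiro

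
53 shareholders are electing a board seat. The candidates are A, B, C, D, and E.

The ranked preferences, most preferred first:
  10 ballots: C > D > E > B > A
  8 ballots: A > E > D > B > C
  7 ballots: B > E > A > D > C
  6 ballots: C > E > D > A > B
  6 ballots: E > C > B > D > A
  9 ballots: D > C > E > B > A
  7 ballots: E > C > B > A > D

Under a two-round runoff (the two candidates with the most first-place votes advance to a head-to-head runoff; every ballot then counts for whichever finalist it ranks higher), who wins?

Round 1 first-place votes: A 8, B 7, C 16, D 9, E 13. C and E advance.
Runoff: C is ranked above E on 25 ballots, E above C on 28.

E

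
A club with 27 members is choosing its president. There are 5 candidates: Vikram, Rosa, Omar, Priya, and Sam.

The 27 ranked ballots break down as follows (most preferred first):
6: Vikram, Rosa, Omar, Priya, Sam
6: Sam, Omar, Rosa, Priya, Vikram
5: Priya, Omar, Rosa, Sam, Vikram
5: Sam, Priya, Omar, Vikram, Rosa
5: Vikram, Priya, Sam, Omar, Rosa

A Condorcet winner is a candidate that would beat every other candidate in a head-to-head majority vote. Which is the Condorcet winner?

Priya

Priya vs Vikram: 16–11
Priya vs Rosa: 15–12
Priya vs Omar: 15–12
Priya vs Sam: 16–11
Priya beats every other candidate.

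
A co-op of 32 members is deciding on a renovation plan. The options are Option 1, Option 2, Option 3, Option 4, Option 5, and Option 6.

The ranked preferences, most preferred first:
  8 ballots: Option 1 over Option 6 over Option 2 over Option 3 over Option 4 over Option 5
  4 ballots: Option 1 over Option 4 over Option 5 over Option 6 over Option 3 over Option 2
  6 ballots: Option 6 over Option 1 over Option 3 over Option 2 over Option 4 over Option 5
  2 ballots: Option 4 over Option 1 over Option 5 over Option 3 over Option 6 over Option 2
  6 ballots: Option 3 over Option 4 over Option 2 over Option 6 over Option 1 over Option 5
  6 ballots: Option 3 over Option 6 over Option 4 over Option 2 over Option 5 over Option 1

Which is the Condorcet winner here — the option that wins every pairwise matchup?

Option 6

Option 6 vs Option 1: 18–14
Option 6 vs Option 2: 26–6
Option 6 vs Option 3: 18–14
Option 6 vs Option 4: 20–12
Option 6 vs Option 5: 26–6
Option 6 beats every other option.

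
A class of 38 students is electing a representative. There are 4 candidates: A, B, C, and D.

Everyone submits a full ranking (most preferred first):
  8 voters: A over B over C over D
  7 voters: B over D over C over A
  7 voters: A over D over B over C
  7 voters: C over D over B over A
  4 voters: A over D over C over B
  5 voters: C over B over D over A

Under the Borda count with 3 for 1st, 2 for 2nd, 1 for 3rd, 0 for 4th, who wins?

A: 8×3 + 7×0 + 7×3 + 7×0 + 4×3 + 5×0 = 57
B: 8×2 + 7×3 + 7×1 + 7×1 + 4×0 + 5×2 = 61
C: 8×1 + 7×1 + 7×0 + 7×3 + 4×1 + 5×3 = 55
D: 8×0 + 7×2 + 7×2 + 7×2 + 4×2 + 5×1 = 55

B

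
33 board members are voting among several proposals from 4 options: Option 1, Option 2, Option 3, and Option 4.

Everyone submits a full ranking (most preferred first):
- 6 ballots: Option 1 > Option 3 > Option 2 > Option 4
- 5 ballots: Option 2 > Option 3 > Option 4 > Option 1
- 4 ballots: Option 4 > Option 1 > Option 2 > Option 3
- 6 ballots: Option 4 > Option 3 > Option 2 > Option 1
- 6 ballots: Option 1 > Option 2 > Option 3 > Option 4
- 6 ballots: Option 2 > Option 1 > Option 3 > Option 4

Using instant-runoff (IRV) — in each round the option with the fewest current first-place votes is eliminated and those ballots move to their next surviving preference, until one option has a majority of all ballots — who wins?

Option 2

Round 1: Option 1 12, Option 2 11, Option 3 0, Option 4 10. Option 3 eliminated.
Round 2: Option 1 12, Option 2 11, Option 4 10. Option 4 eliminated.
Round 3: Option 1 16, Option 2 17. Option 2 has a majority (≥17).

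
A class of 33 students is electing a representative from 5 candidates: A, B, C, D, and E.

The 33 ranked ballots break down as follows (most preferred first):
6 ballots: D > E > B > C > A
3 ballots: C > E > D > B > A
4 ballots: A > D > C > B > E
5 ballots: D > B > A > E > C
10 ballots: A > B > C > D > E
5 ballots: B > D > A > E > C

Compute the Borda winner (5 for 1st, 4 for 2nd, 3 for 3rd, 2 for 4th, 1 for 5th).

A: 6×1 + 3×1 + 4×5 + 5×3 + 10×5 + 5×3 = 109
B: 6×3 + 3×2 + 4×2 + 5×4 + 10×4 + 5×5 = 117
C: 6×2 + 3×5 + 4×3 + 5×1 + 10×3 + 5×1 = 79
D: 6×5 + 3×3 + 4×4 + 5×5 + 10×2 + 5×4 = 120
E: 6×4 + 3×4 + 4×1 + 5×2 + 10×1 + 5×2 = 70

D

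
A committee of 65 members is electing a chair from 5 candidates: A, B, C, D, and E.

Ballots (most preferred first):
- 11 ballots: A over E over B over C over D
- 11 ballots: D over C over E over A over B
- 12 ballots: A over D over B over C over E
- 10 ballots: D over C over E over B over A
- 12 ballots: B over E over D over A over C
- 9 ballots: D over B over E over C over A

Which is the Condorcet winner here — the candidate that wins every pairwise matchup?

D

D vs A: 42–23
D vs B: 42–23
D vs C: 54–11
D vs E: 42–23
D beats every other candidate.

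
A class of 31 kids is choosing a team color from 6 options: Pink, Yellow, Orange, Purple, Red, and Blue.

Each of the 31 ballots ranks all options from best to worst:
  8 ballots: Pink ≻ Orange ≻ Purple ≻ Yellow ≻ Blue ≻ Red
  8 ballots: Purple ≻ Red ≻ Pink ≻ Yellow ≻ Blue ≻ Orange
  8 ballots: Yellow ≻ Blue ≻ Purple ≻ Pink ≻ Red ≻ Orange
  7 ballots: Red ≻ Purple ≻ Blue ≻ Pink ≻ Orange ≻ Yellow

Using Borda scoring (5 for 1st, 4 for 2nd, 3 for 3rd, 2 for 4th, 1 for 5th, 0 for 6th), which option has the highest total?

Pink: 8×5 + 8×3 + 8×2 + 7×2 = 94
Yellow: 8×2 + 8×2 + 8×5 + 7×0 = 72
Orange: 8×4 + 8×0 + 8×0 + 7×1 = 39
Purple: 8×3 + 8×5 + 8×3 + 7×4 = 116
Red: 8×0 + 8×4 + 8×1 + 7×5 = 75
Blue: 8×1 + 8×1 + 8×4 + 7×3 = 69

Purple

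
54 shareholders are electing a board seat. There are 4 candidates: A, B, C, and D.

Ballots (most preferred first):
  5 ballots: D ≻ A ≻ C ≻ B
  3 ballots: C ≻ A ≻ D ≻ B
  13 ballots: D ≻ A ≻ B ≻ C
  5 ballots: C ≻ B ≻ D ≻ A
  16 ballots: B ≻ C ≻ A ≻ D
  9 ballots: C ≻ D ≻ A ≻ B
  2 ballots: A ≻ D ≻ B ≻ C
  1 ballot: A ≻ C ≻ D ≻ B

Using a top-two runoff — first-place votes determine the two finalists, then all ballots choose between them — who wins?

C

Round 1 first-place votes: A 3, B 16, C 17, D 18. D and C advance.
Runoff: D is ranked above C on 20 ballots, C above D on 34.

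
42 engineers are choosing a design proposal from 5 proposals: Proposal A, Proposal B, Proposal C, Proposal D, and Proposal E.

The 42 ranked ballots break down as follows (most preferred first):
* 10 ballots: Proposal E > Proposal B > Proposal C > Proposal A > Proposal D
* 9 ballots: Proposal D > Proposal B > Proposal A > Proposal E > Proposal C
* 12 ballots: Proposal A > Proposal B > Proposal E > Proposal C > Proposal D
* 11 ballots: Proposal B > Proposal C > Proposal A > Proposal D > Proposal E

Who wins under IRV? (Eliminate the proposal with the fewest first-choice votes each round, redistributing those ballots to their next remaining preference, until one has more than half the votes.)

Proposal B

Round 1: Proposal A 12, Proposal B 11, Proposal C 0, Proposal D 9, Proposal E 10. Proposal C eliminated.
Round 2: Proposal A 12, Proposal B 11, Proposal D 9, Proposal E 10. Proposal D eliminated.
Round 3: Proposal A 12, Proposal B 20, Proposal E 10. Proposal E eliminated.
Round 4: Proposal A 12, Proposal B 30. Proposal B has a majority (≥22).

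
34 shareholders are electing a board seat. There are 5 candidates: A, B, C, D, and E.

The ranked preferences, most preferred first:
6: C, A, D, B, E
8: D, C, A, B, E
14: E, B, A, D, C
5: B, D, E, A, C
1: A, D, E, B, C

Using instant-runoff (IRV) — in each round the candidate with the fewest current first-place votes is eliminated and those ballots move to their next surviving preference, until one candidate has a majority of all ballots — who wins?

Round 1: A 1, B 5, C 6, D 8, E 14. A eliminated.
Round 2: B 5, C 6, D 9, E 14. B eliminated.
Round 3: C 6, D 14, E 14. C eliminated.
Round 4: D 20, E 14. D has a majority (≥18).

D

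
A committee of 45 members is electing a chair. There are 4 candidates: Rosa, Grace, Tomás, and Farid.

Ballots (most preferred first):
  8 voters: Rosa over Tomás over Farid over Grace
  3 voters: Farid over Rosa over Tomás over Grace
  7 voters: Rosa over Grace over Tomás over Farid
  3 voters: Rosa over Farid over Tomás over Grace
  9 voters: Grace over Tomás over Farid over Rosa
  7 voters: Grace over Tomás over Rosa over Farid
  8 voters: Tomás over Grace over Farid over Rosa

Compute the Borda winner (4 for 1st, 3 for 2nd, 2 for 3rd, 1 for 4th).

Tomás

Rosa: 8×4 + 3×3 + 7×4 + 3×4 + 9×1 + 7×2 + 8×1 = 112
Grace: 8×1 + 3×1 + 7×3 + 3×1 + 9×4 + 7×4 + 8×3 = 123
Tomás: 8×3 + 3×2 + 7×2 + 3×2 + 9×3 + 7×3 + 8×4 = 130
Farid: 8×2 + 3×4 + 7×1 + 3×3 + 9×2 + 7×1 + 8×2 = 85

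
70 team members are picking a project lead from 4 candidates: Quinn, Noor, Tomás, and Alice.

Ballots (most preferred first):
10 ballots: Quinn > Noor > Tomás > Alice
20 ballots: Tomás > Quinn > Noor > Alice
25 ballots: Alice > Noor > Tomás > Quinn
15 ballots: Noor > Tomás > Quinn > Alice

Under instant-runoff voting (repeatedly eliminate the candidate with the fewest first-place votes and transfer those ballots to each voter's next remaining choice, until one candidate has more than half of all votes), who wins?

Noor

Round 1: Quinn 10, Noor 15, Tomás 20, Alice 25. Quinn eliminated.
Round 2: Noor 25, Tomás 20, Alice 25. Tomás eliminated.
Round 3: Noor 45, Alice 25. Noor has a majority (≥36).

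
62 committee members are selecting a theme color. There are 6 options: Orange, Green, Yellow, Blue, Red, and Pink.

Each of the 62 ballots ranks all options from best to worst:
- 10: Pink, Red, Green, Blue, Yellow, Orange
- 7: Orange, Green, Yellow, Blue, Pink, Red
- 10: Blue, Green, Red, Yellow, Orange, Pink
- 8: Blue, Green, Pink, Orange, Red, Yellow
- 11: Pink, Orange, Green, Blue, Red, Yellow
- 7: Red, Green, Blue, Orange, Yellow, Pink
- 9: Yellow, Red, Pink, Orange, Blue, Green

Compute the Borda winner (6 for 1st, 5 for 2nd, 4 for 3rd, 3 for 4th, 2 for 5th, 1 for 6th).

Green

Orange: 10×1 + 7×6 + 10×2 + 8×3 + 11×5 + 7×3 + 9×3 = 199
Green: 10×4 + 7×5 + 10×5 + 8×5 + 11×4 + 7×5 + 9×1 = 253
Yellow: 10×2 + 7×4 + 10×3 + 8×1 + 11×1 + 7×2 + 9×6 = 165
Blue: 10×3 + 7×3 + 10×6 + 8×6 + 11×3 + 7×4 + 9×2 = 238
Red: 10×5 + 7×1 + 10×4 + 8×2 + 11×2 + 7×6 + 9×5 = 222
Pink: 10×6 + 7×2 + 10×1 + 8×4 + 11×6 + 7×1 + 9×4 = 225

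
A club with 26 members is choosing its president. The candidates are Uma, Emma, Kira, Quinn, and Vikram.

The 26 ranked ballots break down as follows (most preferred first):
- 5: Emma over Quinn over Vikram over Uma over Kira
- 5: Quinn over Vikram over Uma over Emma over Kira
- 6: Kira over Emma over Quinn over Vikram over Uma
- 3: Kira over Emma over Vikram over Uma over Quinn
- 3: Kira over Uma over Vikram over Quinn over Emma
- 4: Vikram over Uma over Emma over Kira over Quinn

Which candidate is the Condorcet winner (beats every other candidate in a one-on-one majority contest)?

Emma vs Uma: 14–12
Emma vs Kira: 14–12
Emma vs Quinn: 18–8
Emma vs Vikram: 14–12
Emma beats every other candidate.

Emma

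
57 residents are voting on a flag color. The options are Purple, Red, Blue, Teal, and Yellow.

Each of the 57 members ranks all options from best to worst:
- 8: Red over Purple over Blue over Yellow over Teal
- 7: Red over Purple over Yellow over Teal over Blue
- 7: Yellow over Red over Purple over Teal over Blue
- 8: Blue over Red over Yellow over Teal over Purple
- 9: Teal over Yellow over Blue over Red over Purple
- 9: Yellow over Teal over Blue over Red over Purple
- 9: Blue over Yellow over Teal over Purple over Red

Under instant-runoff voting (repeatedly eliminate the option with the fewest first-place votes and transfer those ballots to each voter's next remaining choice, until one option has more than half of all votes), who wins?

Yellow

Round 1: Purple 0, Red 15, Blue 17, Teal 9, Yellow 16. Purple eliminated.
Round 2: Red 15, Blue 17, Teal 9, Yellow 16. Teal eliminated.
Round 3: Red 15, Blue 17, Yellow 25. Red eliminated.
Round 4: Blue 25, Yellow 32. Yellow has a majority (≥29).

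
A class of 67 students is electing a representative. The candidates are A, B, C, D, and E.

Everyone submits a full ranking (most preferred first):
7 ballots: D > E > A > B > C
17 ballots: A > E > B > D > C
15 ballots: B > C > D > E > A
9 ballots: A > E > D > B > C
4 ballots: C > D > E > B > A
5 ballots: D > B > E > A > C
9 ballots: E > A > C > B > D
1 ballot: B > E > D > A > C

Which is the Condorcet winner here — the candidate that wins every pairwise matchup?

E

E vs A: 41–26
E vs B: 46–21
E vs C: 48–19
E vs D: 36–31
E beats every other candidate.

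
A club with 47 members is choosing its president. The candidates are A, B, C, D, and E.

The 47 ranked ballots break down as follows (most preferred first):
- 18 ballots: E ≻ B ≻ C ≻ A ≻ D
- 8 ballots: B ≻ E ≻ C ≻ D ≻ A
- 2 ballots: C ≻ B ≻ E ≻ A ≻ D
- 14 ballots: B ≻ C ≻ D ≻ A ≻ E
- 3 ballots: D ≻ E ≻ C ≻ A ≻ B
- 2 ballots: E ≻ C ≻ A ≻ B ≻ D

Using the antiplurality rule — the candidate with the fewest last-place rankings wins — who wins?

Last-place votes: A 8, B 3, C 0, D 22, E 14.

C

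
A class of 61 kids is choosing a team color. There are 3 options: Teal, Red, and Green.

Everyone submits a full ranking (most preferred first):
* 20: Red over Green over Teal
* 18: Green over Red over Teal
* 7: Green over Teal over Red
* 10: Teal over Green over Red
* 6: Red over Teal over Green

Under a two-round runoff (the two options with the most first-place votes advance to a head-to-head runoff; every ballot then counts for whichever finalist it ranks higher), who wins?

Green

Round 1 first-place votes: Teal 10, Red 26, Green 25. Red and Green advance.
Runoff: Red is ranked above Green on 26 ballots, Green above Red on 35.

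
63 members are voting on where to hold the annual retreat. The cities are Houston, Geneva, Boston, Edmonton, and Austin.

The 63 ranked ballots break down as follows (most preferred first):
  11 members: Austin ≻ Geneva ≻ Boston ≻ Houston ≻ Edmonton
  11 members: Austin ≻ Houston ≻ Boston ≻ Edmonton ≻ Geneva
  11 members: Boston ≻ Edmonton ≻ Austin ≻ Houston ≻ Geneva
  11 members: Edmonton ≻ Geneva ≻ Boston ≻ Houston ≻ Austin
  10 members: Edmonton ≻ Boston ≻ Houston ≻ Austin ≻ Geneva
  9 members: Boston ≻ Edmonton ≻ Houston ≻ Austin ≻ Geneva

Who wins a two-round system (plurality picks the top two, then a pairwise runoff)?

Edmonton

Round 1 first-place votes: Houston 0, Geneva 0, Boston 20, Edmonton 21, Austin 22. Austin and Edmonton advance.
Runoff: Austin is ranked above Edmonton on 22 ballots, Edmonton above Austin on 41.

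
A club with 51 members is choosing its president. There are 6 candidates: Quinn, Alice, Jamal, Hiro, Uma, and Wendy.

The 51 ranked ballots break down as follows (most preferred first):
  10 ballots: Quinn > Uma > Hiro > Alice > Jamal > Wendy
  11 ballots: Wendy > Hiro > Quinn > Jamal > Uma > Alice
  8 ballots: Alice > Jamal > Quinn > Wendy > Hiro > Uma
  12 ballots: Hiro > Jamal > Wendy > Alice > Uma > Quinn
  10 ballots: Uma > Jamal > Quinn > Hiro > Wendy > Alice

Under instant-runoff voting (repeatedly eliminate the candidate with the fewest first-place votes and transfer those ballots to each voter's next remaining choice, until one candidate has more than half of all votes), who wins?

Round 1: Quinn 10, Alice 8, Jamal 0, Hiro 12, Uma 10, Wendy 11. Jamal eliminated.
Round 2: Quinn 10, Alice 8, Hiro 12, Uma 10, Wendy 11. Alice eliminated.
Round 3: Quinn 18, Hiro 12, Uma 10, Wendy 11. Uma eliminated.
Round 4: Quinn 28, Hiro 12, Wendy 11. Quinn has a majority (≥26).

Quinn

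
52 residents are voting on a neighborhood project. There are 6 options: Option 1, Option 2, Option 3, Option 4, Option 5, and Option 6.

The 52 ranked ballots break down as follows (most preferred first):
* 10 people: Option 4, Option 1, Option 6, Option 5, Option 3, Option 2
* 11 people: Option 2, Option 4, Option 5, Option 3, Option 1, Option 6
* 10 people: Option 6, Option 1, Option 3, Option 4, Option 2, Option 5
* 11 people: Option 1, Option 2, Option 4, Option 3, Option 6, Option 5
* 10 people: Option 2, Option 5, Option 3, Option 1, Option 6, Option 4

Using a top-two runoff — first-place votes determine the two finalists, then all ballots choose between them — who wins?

Option 1

Round 1 first-place votes: Option 1 11, Option 2 21, Option 3 0, Option 4 10, Option 5 0, Option 6 10. Option 2 and Option 1 advance.
Runoff: Option 2 is ranked above Option 1 on 21 ballots, Option 1 above Option 2 on 31.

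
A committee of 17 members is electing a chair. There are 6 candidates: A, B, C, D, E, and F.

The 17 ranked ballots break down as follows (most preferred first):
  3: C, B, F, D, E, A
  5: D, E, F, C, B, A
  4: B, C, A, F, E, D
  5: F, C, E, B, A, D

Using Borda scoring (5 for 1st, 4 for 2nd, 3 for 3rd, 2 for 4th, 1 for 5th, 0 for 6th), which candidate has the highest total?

A: 3×0 + 5×0 + 4×3 + 5×1 = 17
B: 3×4 + 5×1 + 4×5 + 5×2 = 47
C: 3×5 + 5×2 + 4×4 + 5×4 = 61
D: 3×2 + 5×5 + 4×0 + 5×0 = 31
E: 3×1 + 5×4 + 4×1 + 5×3 = 42
F: 3×3 + 5×3 + 4×2 + 5×5 = 57

C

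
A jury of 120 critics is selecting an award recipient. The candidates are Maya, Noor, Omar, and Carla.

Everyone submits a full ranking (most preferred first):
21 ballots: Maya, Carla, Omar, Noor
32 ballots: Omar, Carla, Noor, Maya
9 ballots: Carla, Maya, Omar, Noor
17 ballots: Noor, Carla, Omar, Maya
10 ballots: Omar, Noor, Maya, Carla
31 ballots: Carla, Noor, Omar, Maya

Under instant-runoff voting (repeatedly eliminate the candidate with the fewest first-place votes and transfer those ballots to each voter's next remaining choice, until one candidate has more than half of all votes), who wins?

Round 1: Maya 21, Noor 17, Omar 42, Carla 40. Noor eliminated.
Round 2: Maya 21, Omar 42, Carla 57. Maya eliminated.
Round 3: Omar 42, Carla 78. Carla has a majority (≥61).

Carla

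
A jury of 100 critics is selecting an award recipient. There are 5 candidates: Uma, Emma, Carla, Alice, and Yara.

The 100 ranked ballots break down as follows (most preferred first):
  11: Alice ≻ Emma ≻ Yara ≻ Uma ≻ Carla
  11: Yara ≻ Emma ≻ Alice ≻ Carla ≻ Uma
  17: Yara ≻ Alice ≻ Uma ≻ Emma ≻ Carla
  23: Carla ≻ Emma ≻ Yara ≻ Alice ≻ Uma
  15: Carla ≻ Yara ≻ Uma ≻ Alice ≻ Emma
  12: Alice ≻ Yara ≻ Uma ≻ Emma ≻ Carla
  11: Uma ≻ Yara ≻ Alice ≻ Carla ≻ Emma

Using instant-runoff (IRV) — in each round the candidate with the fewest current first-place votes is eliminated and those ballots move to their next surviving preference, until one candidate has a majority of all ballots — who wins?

Round 1: Uma 11, Emma 0, Carla 38, Alice 23, Yara 28. Emma eliminated.
Round 2: Uma 11, Carla 38, Alice 23, Yara 28. Uma eliminated.
Round 3: Carla 38, Alice 23, Yara 39. Alice eliminated.
Round 4: Carla 38, Yara 62. Yara has a majority (≥51).

Yara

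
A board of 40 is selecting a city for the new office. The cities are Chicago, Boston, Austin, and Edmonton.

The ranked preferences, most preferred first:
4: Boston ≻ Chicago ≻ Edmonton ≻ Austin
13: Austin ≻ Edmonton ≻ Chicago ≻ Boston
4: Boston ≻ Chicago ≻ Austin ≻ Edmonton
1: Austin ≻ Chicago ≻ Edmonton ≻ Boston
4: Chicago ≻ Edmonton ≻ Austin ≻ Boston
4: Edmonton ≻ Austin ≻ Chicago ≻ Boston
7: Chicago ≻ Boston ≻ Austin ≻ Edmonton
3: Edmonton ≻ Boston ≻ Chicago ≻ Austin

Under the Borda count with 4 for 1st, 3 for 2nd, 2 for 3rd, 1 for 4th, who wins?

Chicago

Chicago: 4×3 + 13×2 + 4×3 + 1×3 + 4×4 + 4×2 + 7×4 + 3×2 = 111
Boston: 4×4 + 13×1 + 4×4 + 1×1 + 4×1 + 4×1 + 7×3 + 3×3 = 84
Austin: 4×1 + 13×4 + 4×2 + 1×4 + 4×2 + 4×3 + 7×2 + 3×1 = 105
Edmonton: 4×2 + 13×3 + 4×1 + 1×2 + 4×3 + 4×4 + 7×1 + 3×4 = 100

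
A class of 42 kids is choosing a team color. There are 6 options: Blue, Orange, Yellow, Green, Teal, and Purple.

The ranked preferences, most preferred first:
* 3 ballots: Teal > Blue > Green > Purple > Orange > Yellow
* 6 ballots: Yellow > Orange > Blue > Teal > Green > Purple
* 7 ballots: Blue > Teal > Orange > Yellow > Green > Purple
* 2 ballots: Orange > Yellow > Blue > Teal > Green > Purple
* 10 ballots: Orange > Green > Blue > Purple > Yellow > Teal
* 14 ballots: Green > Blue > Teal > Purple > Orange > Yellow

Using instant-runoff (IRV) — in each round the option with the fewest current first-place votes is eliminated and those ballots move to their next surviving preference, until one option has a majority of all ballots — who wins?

Round 1: Blue 7, Orange 12, Yellow 6, Green 14, Teal 3, Purple 0. Purple eliminated.
Round 2: Blue 7, Orange 12, Yellow 6, Green 14, Teal 3. Teal eliminated.
Round 3: Blue 10, Orange 12, Yellow 6, Green 14. Yellow eliminated.
Round 4: Blue 10, Orange 18, Green 14. Blue eliminated.
Round 5: Orange 25, Green 17. Orange has a majority (≥22).

Orange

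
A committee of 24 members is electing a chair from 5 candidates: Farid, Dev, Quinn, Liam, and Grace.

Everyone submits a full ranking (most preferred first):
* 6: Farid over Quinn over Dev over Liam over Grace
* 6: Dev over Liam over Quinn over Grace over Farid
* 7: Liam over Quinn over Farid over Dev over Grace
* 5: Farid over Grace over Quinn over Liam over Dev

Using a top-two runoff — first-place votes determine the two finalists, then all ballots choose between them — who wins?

Liam

Round 1 first-place votes: Farid 11, Dev 6, Quinn 0, Liam 7, Grace 0. Farid and Liam advance.
Runoff: Farid is ranked above Liam on 11 ballots, Liam above Farid on 13.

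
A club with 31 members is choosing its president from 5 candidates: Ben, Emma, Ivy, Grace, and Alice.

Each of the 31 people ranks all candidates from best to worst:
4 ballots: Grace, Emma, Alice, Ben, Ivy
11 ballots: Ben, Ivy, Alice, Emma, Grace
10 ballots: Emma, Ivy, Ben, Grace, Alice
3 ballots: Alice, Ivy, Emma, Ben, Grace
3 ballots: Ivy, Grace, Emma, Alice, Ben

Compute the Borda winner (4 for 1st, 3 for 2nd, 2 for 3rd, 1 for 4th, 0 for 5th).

Ben: 4×1 + 11×4 + 10×2 + 3×1 + 3×0 = 71
Emma: 4×3 + 11×1 + 10×4 + 3×2 + 3×2 = 75
Ivy: 4×0 + 11×3 + 10×3 + 3×3 + 3×4 = 84
Grace: 4×4 + 11×0 + 10×1 + 3×0 + 3×3 = 35
Alice: 4×2 + 11×2 + 10×0 + 3×4 + 3×1 = 45

Ivy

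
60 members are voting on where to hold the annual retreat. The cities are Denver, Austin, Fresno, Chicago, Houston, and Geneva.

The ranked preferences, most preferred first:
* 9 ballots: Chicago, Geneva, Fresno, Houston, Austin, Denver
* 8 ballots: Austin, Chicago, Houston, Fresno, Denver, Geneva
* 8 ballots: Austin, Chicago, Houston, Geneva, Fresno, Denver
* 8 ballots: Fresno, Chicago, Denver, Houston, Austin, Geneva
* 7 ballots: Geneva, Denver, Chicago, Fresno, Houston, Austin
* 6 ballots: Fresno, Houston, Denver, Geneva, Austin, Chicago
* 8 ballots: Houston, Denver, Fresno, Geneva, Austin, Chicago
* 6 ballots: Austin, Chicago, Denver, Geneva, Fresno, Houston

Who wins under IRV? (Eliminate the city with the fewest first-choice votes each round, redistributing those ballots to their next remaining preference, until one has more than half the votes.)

Round 1: Denver 0, Austin 22, Fresno 14, Chicago 9, Houston 8, Geneva 7. Denver eliminated.
Round 2: Austin 22, Fresno 14, Chicago 9, Houston 8, Geneva 7. Geneva eliminated.
Round 3: Austin 22, Fresno 14, Chicago 16, Houston 8. Houston eliminated.
Round 4: Austin 22, Fresno 22, Chicago 16. Chicago eliminated.
Round 5: Austin 22, Fresno 38. Fresno has a majority (≥31).

Fresno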